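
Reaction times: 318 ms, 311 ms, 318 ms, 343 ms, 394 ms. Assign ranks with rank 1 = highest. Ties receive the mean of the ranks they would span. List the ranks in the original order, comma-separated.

Sorted (descending): 394, 343, 318, 318, 311
The 2 values of 318 occupy positions 3–4 → average rank (3+4)/2 = 3.5.

3.5, 5, 3.5, 2, 1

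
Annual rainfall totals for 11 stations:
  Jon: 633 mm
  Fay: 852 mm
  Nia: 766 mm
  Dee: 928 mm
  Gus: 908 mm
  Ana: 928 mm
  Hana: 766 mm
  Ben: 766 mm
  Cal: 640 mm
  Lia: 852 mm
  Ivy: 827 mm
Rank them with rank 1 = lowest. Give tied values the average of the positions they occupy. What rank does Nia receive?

Sorted (ascending): 633, 640, 766, 766, 766, 827, 852, 852, 908, 928, 928
The 3 values of 766 occupy positions 3–5 → average rank 4.
The 2 values of 852 occupy positions 7–8 → average rank (7+8)/2 = 7.5.
The 2 values of 928 occupy positions 10–11 → average rank (10+11)/2 = 10.5.
Nia has value 766 mm → rank 4.

4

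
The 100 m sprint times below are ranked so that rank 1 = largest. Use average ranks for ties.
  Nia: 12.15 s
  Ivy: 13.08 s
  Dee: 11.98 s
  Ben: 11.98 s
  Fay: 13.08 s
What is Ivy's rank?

Sorted (descending): 13.08, 13.08, 12.15, 11.98, 11.98
The 2 values of 13.08 occupy positions 1–2 → average rank (1+2)/2 = 1.5.
The 2 values of 11.98 occupy positions 4–5 → average rank (4+5)/2 = 4.5.
Ivy has value 13.08 s → rank 1.5.

1.5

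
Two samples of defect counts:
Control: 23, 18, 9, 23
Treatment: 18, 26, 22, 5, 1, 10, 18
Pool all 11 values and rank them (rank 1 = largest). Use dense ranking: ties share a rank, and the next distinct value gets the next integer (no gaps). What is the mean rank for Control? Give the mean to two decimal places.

3.50

Sorted (descending): 26, 23, 23, 22, 18, 18, 18, 10, 9, 5, 1
The 2 values of 23 share dense rank 2.
The 3 values of 18 share dense rank 4.
Remaining distinct values take the next consecutive integers.
Control values → pooled ranks: 23→2, 18→4, 9→6, 23→2
Mean rank = (2 + 4 + 6 + 2) / 4 = 3.50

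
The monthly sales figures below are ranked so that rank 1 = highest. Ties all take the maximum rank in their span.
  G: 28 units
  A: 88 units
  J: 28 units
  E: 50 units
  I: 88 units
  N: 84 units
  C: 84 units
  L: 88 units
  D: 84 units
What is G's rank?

9

Sorted (descending): 88, 88, 88, 84, 84, 84, 50, 28, 28
The 3 values of 88 occupy positions 1–3 → each gets rank 3.
The 3 values of 84 occupy positions 4–6 → each gets rank 6.
The 2 values of 28 occupy positions 8–9 → each gets rank 9.
G has value 28 units → rank 9.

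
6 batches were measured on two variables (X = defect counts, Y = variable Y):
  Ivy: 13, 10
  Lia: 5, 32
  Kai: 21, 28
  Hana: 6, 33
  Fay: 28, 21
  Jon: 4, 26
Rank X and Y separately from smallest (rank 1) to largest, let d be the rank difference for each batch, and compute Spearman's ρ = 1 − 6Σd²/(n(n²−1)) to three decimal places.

-0.371

Ranks of variable 1: 4, 2, 5, 3, 6, 1
Ranks of variable 2: 1, 5, 4, 6, 2, 3
d = r₁ − r₂: 3, -3, 1, -3, 4, -2
d²: 9, 9, 1, 9, 16, 4; Σd² = 48
ρ = 1 − 6·48/(6·35) = 1 − 288/210 = -0.371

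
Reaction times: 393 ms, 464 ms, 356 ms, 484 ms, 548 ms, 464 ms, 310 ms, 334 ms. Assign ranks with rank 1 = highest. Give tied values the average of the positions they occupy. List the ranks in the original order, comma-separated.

Sorted (descending): 548, 484, 464, 464, 393, 356, 334, 310
The 2 values of 464 occupy positions 3–4 → average rank (3+4)/2 = 3.5.

5, 3.5, 6, 2, 1, 3.5, 8, 7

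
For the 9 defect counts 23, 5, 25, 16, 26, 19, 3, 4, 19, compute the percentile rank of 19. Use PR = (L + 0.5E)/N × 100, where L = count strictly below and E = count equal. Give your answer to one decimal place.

N = 9.
Strictly below 19: 4. Equal to 19: 2.
PR = (4 + 0.5·2)/9 × 100 = 55.6

55.6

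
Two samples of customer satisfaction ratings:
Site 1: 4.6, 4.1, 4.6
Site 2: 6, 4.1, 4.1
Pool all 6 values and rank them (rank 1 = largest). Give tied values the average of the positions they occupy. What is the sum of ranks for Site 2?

11

Sorted (descending): 6, 4.6, 4.6, 4.1, 4.1, 4.1
The 2 values of 4.6 occupy positions 2–3 → average rank (2+3)/2 = 2.5.
The 3 values of 4.1 occupy positions 4–6 → average rank 5.
Site 2 values → pooled ranks: 6→1, 4.1→5, 4.1→5
Rank sum = 1 + 5 + 5 = 11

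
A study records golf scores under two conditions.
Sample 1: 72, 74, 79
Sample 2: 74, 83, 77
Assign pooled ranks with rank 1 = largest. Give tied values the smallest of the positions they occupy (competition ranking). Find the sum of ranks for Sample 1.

12

Sorted (descending): 83, 79, 77, 74, 74, 72
The 2 values of 74 occupy positions 4–5 → each gets rank 4.
Sample 1 values → pooled ranks: 72→6, 74→4, 79→2
Rank sum = 6 + 4 + 2 = 12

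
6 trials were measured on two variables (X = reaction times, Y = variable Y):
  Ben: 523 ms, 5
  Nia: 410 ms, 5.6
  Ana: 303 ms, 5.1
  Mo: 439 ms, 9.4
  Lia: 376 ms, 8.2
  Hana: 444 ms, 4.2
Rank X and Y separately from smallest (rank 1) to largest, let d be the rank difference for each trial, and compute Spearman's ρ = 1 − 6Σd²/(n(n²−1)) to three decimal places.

Ranks of variable 1: 6, 3, 1, 4, 2, 5
Ranks of variable 2: 2, 4, 3, 6, 5, 1
d = r₁ − r₂: 4, -1, -2, -2, -3, 4
d²: 16, 1, 4, 4, 9, 16; Σd² = 50
ρ = 1 − 6·50/(6·35) = 1 − 300/210 = -0.429

-0.429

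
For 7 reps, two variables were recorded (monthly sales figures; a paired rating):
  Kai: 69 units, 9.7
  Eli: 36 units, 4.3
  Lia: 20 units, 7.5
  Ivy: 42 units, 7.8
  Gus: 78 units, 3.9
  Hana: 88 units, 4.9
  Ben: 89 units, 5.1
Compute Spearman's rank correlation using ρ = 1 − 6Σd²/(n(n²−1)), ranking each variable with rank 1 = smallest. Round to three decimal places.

-0.214

Ranks of variable 1: 4, 2, 1, 3, 5, 6, 7
Ranks of variable 2: 7, 2, 5, 6, 1, 3, 4
d = r₁ − r₂: -3, 0, -4, -3, 4, 3, 3
d²: 9, 0, 16, 9, 16, 9, 9; Σd² = 68
ρ = 1 − 6·68/(7·48) = 1 − 408/336 = -0.214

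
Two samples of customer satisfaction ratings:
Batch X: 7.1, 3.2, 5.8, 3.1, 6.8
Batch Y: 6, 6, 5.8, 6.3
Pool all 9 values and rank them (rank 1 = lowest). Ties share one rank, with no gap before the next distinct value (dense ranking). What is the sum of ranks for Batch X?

19

Sorted (ascending): 3.1, 3.2, 5.8, 5.8, 6, 6, 6.3, 6.8, 7.1
The 2 values of 5.8 share dense rank 3.
The 2 values of 6 share dense rank 4.
Remaining distinct values take the next consecutive integers.
Batch X values → pooled ranks: 7.1→7, 3.2→2, 5.8→3, 3.1→1, 6.8→6
Rank sum = 7 + 2 + 3 + 1 + 6 = 19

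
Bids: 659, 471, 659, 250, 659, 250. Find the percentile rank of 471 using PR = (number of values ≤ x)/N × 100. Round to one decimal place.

N = 6.
Strictly below 471: 2. Equal to 471: 1.
PR = 3/6 × 100 = 50.0

50.0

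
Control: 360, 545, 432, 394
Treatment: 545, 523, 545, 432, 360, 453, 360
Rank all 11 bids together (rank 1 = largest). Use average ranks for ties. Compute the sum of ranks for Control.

Sorted (descending): 545, 545, 545, 523, 453, 432, 432, 394, 360, 360, 360
The 3 values of 545 occupy positions 1–3 → average rank 2.
The 2 values of 432 occupy positions 6–7 → average rank (6+7)/2 = 6.5.
The 3 values of 360 occupy positions 9–11 → average rank 10.
Control values → pooled ranks: 360→10, 545→2, 432→6.5, 394→8
Rank sum = 10 + 2 + 6.5 + 8 = 26.5

26.5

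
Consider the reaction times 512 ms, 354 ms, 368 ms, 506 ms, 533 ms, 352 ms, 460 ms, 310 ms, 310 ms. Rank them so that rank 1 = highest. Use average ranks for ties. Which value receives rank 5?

368

Sorted (descending): 533, 512, 506, 460, 368, 354, 352, 310, 310
The 2 values of 310 occupy positions 8–9 → average rank (8+9)/2 = 8.5.
Rank 5 → value 368.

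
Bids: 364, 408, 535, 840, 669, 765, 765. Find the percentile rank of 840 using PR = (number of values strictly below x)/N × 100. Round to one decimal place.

85.7

N = 7.
Strictly below 840: 6. Equal to 840: 1.
PR = 6/7 × 100 = 85.7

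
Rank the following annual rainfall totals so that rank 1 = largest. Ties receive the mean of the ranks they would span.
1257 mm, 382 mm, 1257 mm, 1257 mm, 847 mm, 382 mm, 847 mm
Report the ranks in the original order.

Sorted (descending): 1257, 1257, 1257, 847, 847, 382, 382
The 3 values of 1257 occupy positions 1–3 → average rank 2.
The 2 values of 847 occupy positions 4–5 → average rank (4+5)/2 = 4.5.
The 2 values of 382 occupy positions 6–7 → average rank (6+7)/2 = 6.5.

2, 6.5, 2, 2, 4.5, 6.5, 4.5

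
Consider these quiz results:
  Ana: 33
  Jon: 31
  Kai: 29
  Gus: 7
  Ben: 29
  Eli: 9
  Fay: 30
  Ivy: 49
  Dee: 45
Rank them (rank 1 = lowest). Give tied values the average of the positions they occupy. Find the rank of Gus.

Sorted (ascending): 7, 9, 29, 29, 30, 31, 33, 45, 49
The 2 values of 29 occupy positions 3–4 → average rank (3+4)/2 = 3.5.
Gus has value 7 → rank 1.

1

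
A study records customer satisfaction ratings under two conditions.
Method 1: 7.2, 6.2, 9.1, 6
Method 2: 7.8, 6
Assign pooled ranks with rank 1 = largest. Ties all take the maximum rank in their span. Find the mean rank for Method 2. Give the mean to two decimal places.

4.00

Sorted (descending): 9.1, 7.8, 7.2, 6.2, 6, 6
The 2 values of 6 occupy positions 5–6 → each gets rank 6.
Method 2 values → pooled ranks: 7.8→2, 6→6
Mean rank = (2 + 6) / 2 = 4.00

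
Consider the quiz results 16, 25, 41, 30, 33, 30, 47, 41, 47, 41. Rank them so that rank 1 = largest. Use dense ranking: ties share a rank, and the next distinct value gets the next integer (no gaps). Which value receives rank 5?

25

Sorted (descending): 47, 47, 41, 41, 41, 33, 30, 30, 25, 16
The 2 values of 47 share dense rank 1.
The 3 values of 41 share dense rank 2.
The 2 values of 30 share dense rank 4.
Remaining distinct values take the next consecutive integers.
Rank 5 → value 25.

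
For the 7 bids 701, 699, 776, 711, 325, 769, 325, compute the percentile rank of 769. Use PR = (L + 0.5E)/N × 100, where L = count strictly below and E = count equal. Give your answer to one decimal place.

78.6

N = 7.
Strictly below 769: 5. Equal to 769: 1.
PR = (5 + 0.5·1)/7 × 100 = 78.6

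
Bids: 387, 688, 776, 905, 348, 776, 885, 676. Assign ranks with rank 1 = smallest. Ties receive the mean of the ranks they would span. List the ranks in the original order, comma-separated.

Sorted (ascending): 348, 387, 676, 688, 776, 776, 885, 905
The 2 values of 776 occupy positions 5–6 → average rank (5+6)/2 = 5.5.

2, 4, 5.5, 8, 1, 5.5, 7, 3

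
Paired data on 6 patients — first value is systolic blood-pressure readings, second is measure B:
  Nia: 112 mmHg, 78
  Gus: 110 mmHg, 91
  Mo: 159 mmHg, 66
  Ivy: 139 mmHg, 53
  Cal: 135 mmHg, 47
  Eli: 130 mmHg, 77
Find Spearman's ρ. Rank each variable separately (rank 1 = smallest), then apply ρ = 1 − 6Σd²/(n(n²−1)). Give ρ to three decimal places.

Ranks of variable 1: 2, 1, 6, 5, 4, 3
Ranks of variable 2: 5, 6, 3, 2, 1, 4
d = r₁ − r₂: -3, -5, 3, 3, 3, -1
d²: 9, 25, 9, 9, 9, 1; Σd² = 62
ρ = 1 − 6·62/(6·35) = 1 − 372/210 = -0.771

-0.771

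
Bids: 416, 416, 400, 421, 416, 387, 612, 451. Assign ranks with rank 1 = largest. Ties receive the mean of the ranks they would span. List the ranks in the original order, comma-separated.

5, 5, 7, 3, 5, 8, 1, 2

Sorted (descending): 612, 451, 421, 416, 416, 416, 400, 387
The 3 values of 416 occupy positions 4–6 → average rank 5.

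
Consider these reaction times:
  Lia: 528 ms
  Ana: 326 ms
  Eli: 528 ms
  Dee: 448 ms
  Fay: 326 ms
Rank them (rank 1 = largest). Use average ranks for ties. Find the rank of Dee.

3

Sorted (descending): 528, 528, 448, 326, 326
The 2 values of 528 occupy positions 1–2 → average rank (1+2)/2 = 1.5.
The 2 values of 326 occupy positions 4–5 → average rank (4+5)/2 = 4.5.
Dee has value 448 ms → rank 3.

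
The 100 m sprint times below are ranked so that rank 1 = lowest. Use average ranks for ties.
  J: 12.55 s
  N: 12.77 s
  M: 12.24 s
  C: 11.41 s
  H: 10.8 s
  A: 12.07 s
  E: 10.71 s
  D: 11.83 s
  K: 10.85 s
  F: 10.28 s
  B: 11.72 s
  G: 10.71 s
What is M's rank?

10

Sorted (ascending): 10.28, 10.71, 10.71, 10.8, 10.85, 11.41, 11.72, 11.83, 12.07, 12.24, 12.55, 12.77
The 2 values of 10.71 occupy positions 2–3 → average rank (2+3)/2 = 2.5.
M has value 12.24 s → rank 10.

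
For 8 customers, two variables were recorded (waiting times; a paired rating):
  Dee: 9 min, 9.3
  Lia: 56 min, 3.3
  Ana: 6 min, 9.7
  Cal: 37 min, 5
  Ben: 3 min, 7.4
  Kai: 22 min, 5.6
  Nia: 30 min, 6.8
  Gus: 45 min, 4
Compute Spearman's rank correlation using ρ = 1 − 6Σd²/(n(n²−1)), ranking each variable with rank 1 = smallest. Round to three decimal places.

-0.905

Ranks of variable 1: 3, 8, 2, 6, 1, 4, 5, 7
Ranks of variable 2: 7, 1, 8, 3, 6, 4, 5, 2
d = r₁ − r₂: -4, 7, -6, 3, -5, 0, 0, 5
d²: 16, 49, 36, 9, 25, 0, 0, 25; Σd² = 160
ρ = 1 − 6·160/(8·63) = 1 − 960/504 = -0.905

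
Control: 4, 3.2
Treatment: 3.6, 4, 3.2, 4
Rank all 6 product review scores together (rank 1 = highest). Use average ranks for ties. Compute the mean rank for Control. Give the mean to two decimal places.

3.75

Sorted (descending): 4, 4, 4, 3.6, 3.2, 3.2
The 3 values of 4 occupy positions 1–3 → average rank 2.
The 2 values of 3.2 occupy positions 5–6 → average rank (5+6)/2 = 5.5.
Control values → pooled ranks: 4→2, 3.2→5.5
Mean rank = (2 + 5.5) / 2 = 3.75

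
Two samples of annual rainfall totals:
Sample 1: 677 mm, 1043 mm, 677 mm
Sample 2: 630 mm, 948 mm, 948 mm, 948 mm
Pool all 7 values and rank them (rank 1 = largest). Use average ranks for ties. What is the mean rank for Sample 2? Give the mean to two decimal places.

4.00

Sorted (descending): 1043, 948, 948, 948, 677, 677, 630
The 3 values of 948 occupy positions 2–4 → average rank 3.
The 2 values of 677 occupy positions 5–6 → average rank (5+6)/2 = 5.5.
Sample 2 values → pooled ranks: 630→7, 948→3, 948→3, 948→3
Mean rank = (7 + 3 + 3 + 3) / 4 = 4.00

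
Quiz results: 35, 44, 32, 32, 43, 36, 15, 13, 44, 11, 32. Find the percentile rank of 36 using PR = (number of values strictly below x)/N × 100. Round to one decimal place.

63.6

N = 11.
Strictly below 36: 7. Equal to 36: 1.
PR = 7/11 × 100 = 63.6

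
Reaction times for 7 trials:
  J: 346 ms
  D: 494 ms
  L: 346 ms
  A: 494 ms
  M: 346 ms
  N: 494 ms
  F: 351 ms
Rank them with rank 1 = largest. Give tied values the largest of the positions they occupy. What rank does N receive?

Sorted (descending): 494, 494, 494, 351, 346, 346, 346
The 3 values of 494 occupy positions 1–3 → each gets rank 3.
The 3 values of 346 occupy positions 5–7 → each gets rank 7.
N has value 494 ms → rank 3.

3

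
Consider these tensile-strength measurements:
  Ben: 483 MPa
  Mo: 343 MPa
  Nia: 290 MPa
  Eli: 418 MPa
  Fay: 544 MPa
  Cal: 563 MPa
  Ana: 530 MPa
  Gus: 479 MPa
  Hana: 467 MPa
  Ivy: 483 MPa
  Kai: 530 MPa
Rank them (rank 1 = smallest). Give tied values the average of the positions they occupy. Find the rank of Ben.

Sorted (ascending): 290, 343, 418, 467, 479, 483, 483, 530, 530, 544, 563
The 2 values of 483 occupy positions 6–7 → average rank (6+7)/2 = 6.5.
The 2 values of 530 occupy positions 8–9 → average rank (8+9)/2 = 8.5.
Ben has value 483 MPa → rank 6.5.

6.5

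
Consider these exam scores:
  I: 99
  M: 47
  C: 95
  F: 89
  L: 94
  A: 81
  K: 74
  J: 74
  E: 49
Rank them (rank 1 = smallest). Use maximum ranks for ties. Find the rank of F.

Sorted (ascending): 47, 49, 74, 74, 81, 89, 94, 95, 99
The 2 values of 74 occupy positions 3–4 → each gets rank 4.
F has value 89 → rank 6.

6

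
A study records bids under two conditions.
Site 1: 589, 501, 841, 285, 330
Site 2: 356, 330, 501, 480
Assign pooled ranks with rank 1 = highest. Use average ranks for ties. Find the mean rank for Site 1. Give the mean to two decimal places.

Sorted (descending): 841, 589, 501, 501, 480, 356, 330, 330, 285
The 2 values of 501 occupy positions 3–4 → average rank (3+4)/2 = 3.5.
The 2 values of 330 occupy positions 7–8 → average rank (7+8)/2 = 7.5.
Site 1 values → pooled ranks: 589→2, 501→3.5, 841→1, 285→9, 330→7.5
Mean rank = (2 + 3.5 + 1 + 9 + 7.5) / 5 = 4.60

4.60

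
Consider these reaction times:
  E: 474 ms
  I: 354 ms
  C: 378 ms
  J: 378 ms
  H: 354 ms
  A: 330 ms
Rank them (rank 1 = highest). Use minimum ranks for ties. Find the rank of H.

Sorted (descending): 474, 378, 378, 354, 354, 330
The 2 values of 378 occupy positions 2–3 → each gets rank 2.
The 2 values of 354 occupy positions 4–5 → each gets rank 4.
H has value 354 ms → rank 4.

4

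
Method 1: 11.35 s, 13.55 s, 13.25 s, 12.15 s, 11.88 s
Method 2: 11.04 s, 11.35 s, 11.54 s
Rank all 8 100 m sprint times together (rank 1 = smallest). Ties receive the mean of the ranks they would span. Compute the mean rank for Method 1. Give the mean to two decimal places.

Sorted (ascending): 11.04, 11.35, 11.35, 11.54, 11.88, 12.15, 13.25, 13.55
The 2 values of 11.35 occupy positions 2–3 → average rank (2+3)/2 = 2.5.
Method 1 values → pooled ranks: 11.35→2.5, 13.55→8, 13.25→7, 12.15→6, 11.88→5
Mean rank = (2.5 + 8 + 7 + 6 + 5) / 5 = 5.70

5.70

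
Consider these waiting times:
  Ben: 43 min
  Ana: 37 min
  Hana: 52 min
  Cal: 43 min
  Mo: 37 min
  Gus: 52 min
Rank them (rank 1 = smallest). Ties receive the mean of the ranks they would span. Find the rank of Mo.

Sorted (ascending): 37, 37, 43, 43, 52, 52
The 2 values of 37 occupy positions 1–2 → average rank (1+2)/2 = 1.5.
The 2 values of 43 occupy positions 3–4 → average rank (3+4)/2 = 3.5.
The 2 values of 52 occupy positions 5–6 → average rank (5+6)/2 = 5.5.
Mo has value 37 min → rank 1.5.

1.5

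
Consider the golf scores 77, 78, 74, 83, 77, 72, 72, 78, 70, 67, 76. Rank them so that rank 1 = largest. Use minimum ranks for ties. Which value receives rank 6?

76

Sorted (descending): 83, 78, 78, 77, 77, 76, 74, 72, 72, 70, 67
The 2 values of 78 occupy positions 2–3 → each gets rank 2.
The 2 values of 77 occupy positions 4–5 → each gets rank 4.
The 2 values of 72 occupy positions 8–9 → each gets rank 8.
Rank 6 → value 76.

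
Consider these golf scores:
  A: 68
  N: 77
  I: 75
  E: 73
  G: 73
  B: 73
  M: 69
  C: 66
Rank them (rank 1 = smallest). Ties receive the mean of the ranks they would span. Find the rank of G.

5

Sorted (ascending): 66, 68, 69, 73, 73, 73, 75, 77
The 3 values of 73 occupy positions 4–6 → average rank 5.
G has value 73 → rank 5.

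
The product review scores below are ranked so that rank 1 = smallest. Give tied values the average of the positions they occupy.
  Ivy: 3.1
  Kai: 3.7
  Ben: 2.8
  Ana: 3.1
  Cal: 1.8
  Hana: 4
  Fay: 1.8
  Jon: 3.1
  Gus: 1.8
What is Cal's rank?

2

Sorted (ascending): 1.8, 1.8, 1.8, 2.8, 3.1, 3.1, 3.1, 3.7, 4
The 3 values of 1.8 occupy positions 1–3 → average rank 2.
The 3 values of 3.1 occupy positions 5–7 → average rank 6.
Cal has value 1.8 → rank 2.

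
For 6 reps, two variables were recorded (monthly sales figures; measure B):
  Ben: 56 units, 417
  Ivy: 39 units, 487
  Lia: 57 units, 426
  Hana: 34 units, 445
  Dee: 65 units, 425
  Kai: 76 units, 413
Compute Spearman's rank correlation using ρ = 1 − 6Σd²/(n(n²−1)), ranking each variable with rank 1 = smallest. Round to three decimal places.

-0.771

Ranks of variable 1: 3, 2, 4, 1, 5, 6
Ranks of variable 2: 2, 6, 4, 5, 3, 1
d = r₁ − r₂: 1, -4, 0, -4, 2, 5
d²: 1, 16, 0, 16, 4, 25; Σd² = 62
ρ = 1 − 6·62/(6·35) = 1 − 372/210 = -0.771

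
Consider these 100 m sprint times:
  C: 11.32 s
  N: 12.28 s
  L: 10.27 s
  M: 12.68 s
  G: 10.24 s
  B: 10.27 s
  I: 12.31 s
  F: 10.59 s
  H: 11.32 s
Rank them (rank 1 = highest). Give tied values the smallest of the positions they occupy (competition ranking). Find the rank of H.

4

Sorted (descending): 12.68, 12.31, 12.28, 11.32, 11.32, 10.59, 10.27, 10.27, 10.24
The 2 values of 11.32 occupy positions 4–5 → each gets rank 4.
The 2 values of 10.27 occupy positions 7–8 → each gets rank 7.
H has value 11.32 s → rank 4.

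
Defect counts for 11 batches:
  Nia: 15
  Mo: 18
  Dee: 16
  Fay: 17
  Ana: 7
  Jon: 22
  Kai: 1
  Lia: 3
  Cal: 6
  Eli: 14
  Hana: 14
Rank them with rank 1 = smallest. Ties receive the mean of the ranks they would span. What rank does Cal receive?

3

Sorted (ascending): 1, 3, 6, 7, 14, 14, 15, 16, 17, 18, 22
The 2 values of 14 occupy positions 5–6 → average rank (5+6)/2 = 5.5.
Cal has value 6 → rank 3.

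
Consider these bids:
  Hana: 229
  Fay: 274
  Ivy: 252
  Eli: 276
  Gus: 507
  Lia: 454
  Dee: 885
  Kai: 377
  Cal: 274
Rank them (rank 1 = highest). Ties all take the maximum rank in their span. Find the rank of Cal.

7

Sorted (descending): 885, 507, 454, 377, 276, 274, 274, 252, 229
The 2 values of 274 occupy positions 6–7 → each gets rank 7.
Cal has value 274 → rank 7.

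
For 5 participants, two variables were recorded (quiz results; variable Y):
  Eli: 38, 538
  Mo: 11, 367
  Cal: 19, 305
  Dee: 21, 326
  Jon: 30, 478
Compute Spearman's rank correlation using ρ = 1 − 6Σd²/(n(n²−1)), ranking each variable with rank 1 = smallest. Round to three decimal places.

0.700

Ranks of variable 1: 5, 1, 2, 3, 4
Ranks of variable 2: 5, 3, 1, 2, 4
d = r₁ − r₂: 0, -2, 1, 1, 0
d²: 0, 4, 1, 1, 0; Σd² = 6
ρ = 1 − 6·6/(5·24) = 1 − 36/120 = 0.700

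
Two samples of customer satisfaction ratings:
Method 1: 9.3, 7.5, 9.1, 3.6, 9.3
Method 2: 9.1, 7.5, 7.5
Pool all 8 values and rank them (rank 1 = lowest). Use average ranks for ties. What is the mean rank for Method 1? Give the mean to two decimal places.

4.90

Sorted (ascending): 3.6, 7.5, 7.5, 7.5, 9.1, 9.1, 9.3, 9.3
The 3 values of 7.5 occupy positions 2–4 → average rank 3.
The 2 values of 9.1 occupy positions 5–6 → average rank (5+6)/2 = 5.5.
The 2 values of 9.3 occupy positions 7–8 → average rank (7+8)/2 = 7.5.
Method 1 values → pooled ranks: 9.3→7.5, 7.5→3, 9.1→5.5, 3.6→1, 9.3→7.5
Mean rank = (7.5 + 3 + 5.5 + 1 + 7.5) / 5 = 4.90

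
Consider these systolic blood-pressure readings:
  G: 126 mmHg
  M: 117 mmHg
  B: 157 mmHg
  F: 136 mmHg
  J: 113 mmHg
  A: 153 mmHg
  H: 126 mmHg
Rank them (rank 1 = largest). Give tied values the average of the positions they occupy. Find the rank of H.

4.5

Sorted (descending): 157, 153, 136, 126, 126, 117, 113
The 2 values of 126 occupy positions 4–5 → average rank (4+5)/2 = 4.5.
H has value 126 mmHg → rank 4.5.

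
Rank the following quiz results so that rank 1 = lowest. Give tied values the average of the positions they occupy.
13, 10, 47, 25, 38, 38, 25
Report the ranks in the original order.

Sorted (ascending): 10, 13, 25, 25, 38, 38, 47
The 2 values of 25 occupy positions 3–4 → average rank (3+4)/2 = 3.5.
The 2 values of 38 occupy positions 5–6 → average rank (5+6)/2 = 5.5.

2, 1, 7, 3.5, 5.5, 5.5, 3.5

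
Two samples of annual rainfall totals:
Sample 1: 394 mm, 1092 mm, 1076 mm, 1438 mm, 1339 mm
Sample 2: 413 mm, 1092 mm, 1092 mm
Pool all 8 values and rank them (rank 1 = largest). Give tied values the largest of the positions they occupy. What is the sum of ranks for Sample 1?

22

Sorted (descending): 1438, 1339, 1092, 1092, 1092, 1076, 413, 394
The 3 values of 1092 occupy positions 3–5 → each gets rank 5.
Sample 1 values → pooled ranks: 394→8, 1092→5, 1076→6, 1438→1, 1339→2
Rank sum = 8 + 5 + 6 + 1 + 2 = 22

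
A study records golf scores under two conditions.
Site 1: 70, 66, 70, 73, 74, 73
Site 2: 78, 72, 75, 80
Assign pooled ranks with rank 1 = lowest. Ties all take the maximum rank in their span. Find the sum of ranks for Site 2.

31

Sorted (ascending): 66, 70, 70, 72, 73, 73, 74, 75, 78, 80
The 2 values of 70 occupy positions 2–3 → each gets rank 3.
The 2 values of 73 occupy positions 5–6 → each gets rank 6.
Site 2 values → pooled ranks: 78→9, 72→4, 75→8, 80→10
Rank sum = 9 + 4 + 8 + 10 = 31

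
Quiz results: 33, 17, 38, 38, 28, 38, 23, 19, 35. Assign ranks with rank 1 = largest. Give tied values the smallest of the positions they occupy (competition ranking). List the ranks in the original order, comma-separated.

Sorted (descending): 38, 38, 38, 35, 33, 28, 23, 19, 17
The 3 values of 38 occupy positions 1–3 → each gets rank 1.

5, 9, 1, 1, 6, 1, 7, 8, 4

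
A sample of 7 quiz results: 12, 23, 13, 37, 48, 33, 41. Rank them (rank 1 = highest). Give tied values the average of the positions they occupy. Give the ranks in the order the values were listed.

7, 5, 6, 3, 1, 4, 2

Sorted (descending): 48, 41, 37, 33, 23, 13, 12
No ties — each value takes its position as its rank.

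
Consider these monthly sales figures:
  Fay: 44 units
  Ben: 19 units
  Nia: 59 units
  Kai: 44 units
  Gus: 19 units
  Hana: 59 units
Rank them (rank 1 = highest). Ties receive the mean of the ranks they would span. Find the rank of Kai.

Sorted (descending): 59, 59, 44, 44, 19, 19
The 2 values of 59 occupy positions 1–2 → average rank (1+2)/2 = 1.5.
The 2 values of 44 occupy positions 3–4 → average rank (3+4)/2 = 3.5.
The 2 values of 19 occupy positions 5–6 → average rank (5+6)/2 = 5.5.
Kai has value 44 units → rank 3.5.

3.5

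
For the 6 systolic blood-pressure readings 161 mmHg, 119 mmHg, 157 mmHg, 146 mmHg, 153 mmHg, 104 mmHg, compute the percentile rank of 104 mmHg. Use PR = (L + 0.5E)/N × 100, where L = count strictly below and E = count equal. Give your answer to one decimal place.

8.3

N = 6.
Strictly below 104: 0. Equal to 104: 1.
PR = (0 + 0.5·1)/6 × 100 = 8.3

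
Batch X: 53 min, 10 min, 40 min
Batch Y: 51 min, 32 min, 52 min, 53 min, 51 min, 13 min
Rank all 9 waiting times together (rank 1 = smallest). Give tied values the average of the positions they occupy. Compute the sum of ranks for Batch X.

Sorted (ascending): 10, 13, 32, 40, 51, 51, 52, 53, 53
The 2 values of 51 occupy positions 5–6 → average rank (5+6)/2 = 5.5.
The 2 values of 53 occupy positions 8–9 → average rank (8+9)/2 = 8.5.
Batch X values → pooled ranks: 53→8.5, 10→1, 40→4
Rank sum = 8.5 + 1 + 4 = 13.5

13.5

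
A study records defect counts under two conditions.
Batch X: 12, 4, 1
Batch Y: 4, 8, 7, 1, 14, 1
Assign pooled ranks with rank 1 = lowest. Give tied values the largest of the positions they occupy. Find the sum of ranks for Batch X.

16

Sorted (ascending): 1, 1, 1, 4, 4, 7, 8, 12, 14
The 3 values of 1 occupy positions 1–3 → each gets rank 3.
The 2 values of 4 occupy positions 4–5 → each gets rank 5.
Batch X values → pooled ranks: 12→8, 4→5, 1→3
Rank sum = 8 + 5 + 3 = 16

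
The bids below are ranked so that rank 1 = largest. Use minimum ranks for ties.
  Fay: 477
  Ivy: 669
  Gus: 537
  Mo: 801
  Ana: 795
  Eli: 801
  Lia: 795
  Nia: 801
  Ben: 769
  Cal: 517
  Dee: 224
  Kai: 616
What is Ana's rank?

Sorted (descending): 801, 801, 801, 795, 795, 769, 669, 616, 537, 517, 477, 224
The 3 values of 801 occupy positions 1–3 → each gets rank 1.
The 2 values of 795 occupy positions 4–5 → each gets rank 4.
Ana has value 795 → rank 4.

4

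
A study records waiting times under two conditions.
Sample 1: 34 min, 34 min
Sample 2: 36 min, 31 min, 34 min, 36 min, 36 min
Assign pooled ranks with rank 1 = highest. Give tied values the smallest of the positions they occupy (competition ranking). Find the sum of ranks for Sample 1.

8

Sorted (descending): 36, 36, 36, 34, 34, 34, 31
The 3 values of 36 occupy positions 1–3 → each gets rank 1.
The 3 values of 34 occupy positions 4–6 → each gets rank 4.
Sample 1 values → pooled ranks: 34→4, 34→4
Rank sum = 4 + 4 = 8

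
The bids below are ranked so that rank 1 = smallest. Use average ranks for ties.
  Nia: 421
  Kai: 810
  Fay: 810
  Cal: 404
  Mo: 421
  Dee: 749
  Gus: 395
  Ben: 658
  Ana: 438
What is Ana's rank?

Sorted (ascending): 395, 404, 421, 421, 438, 658, 749, 810, 810
The 2 values of 421 occupy positions 3–4 → average rank (3+4)/2 = 3.5.
The 2 values of 810 occupy positions 8–9 → average rank (8+9)/2 = 8.5.
Ana has value 438 → rank 5.

5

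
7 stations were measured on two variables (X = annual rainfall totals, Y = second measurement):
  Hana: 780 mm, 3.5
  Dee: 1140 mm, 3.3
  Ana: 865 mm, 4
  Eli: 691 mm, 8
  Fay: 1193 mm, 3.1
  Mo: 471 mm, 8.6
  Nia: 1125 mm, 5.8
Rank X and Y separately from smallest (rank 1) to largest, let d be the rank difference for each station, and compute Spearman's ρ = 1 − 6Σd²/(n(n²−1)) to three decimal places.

Ranks of variable 1: 3, 6, 4, 2, 7, 1, 5
Ranks of variable 2: 3, 2, 4, 6, 1, 7, 5
d = r₁ − r₂: 0, 4, 0, -4, 6, -6, 0
d²: 0, 16, 0, 16, 36, 36, 0; Σd² = 104
ρ = 1 − 6·104/(7·48) = 1 − 624/336 = -0.857

-0.857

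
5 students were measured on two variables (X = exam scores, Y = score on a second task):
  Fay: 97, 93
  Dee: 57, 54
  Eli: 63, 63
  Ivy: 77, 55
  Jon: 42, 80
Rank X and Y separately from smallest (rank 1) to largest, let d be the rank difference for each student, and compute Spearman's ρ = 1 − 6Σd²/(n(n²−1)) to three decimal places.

Ranks of variable 1: 5, 2, 3, 4, 1
Ranks of variable 2: 5, 1, 3, 2, 4
d = r₁ − r₂: 0, 1, 0, 2, -3
d²: 0, 1, 0, 4, 9; Σd² = 14
ρ = 1 − 6·14/(5·24) = 1 − 84/120 = 0.300

0.300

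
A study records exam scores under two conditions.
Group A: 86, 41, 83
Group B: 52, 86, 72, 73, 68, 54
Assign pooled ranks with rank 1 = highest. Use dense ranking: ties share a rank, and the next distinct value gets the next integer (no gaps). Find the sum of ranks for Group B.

Sorted (descending): 86, 86, 83, 73, 72, 68, 54, 52, 41
The 2 values of 86 share dense rank 1.
Remaining distinct values take the next consecutive integers.
Group B values → pooled ranks: 52→7, 86→1, 72→4, 73→3, 68→5, 54→6
Rank sum = 7 + 1 + 4 + 3 + 5 + 6 = 26

26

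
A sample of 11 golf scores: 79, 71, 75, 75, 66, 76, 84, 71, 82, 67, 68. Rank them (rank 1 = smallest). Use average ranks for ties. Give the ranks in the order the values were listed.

Sorted (ascending): 66, 67, 68, 71, 71, 75, 75, 76, 79, 82, 84
The 2 values of 71 occupy positions 4–5 → average rank (4+5)/2 = 4.5.
The 2 values of 75 occupy positions 6–7 → average rank (6+7)/2 = 6.5.

9, 4.5, 6.5, 6.5, 1, 8, 11, 4.5, 10, 2, 3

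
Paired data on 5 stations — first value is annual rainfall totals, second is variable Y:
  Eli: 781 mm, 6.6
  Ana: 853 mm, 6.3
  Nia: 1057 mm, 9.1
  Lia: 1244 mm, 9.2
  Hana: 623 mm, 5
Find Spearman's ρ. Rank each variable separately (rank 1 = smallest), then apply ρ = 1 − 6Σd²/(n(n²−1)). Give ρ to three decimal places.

0.900

Ranks of variable 1: 2, 3, 4, 5, 1
Ranks of variable 2: 3, 2, 4, 5, 1
d = r₁ − r₂: -1, 1, 0, 0, 0
d²: 1, 1, 0, 0, 0; Σd² = 2
ρ = 1 − 6·2/(5·24) = 1 − 12/120 = 0.900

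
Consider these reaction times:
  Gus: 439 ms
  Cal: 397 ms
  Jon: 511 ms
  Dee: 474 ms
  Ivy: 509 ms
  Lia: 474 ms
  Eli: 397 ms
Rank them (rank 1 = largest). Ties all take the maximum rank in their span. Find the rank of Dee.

4

Sorted (descending): 511, 509, 474, 474, 439, 397, 397
The 2 values of 474 occupy positions 3–4 → each gets rank 4.
The 2 values of 397 occupy positions 6–7 → each gets rank 7.
Dee has value 474 ms → rank 4.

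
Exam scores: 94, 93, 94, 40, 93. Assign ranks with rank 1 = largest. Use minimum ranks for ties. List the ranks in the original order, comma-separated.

1, 3, 1, 5, 3

Sorted (descending): 94, 94, 93, 93, 40
The 2 values of 94 occupy positions 1–2 → each gets rank 1.
The 2 values of 93 occupy positions 3–4 → each gets rank 3.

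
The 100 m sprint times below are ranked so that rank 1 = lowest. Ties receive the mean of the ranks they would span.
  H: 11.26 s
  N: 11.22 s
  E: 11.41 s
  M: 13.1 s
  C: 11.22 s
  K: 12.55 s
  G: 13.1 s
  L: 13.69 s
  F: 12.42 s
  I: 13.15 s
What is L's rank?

Sorted (ascending): 11.22, 11.22, 11.26, 11.41, 12.42, 12.55, 13.1, 13.1, 13.15, 13.69
The 2 values of 11.22 occupy positions 1–2 → average rank (1+2)/2 = 1.5.
The 2 values of 13.1 occupy positions 7–8 → average rank (7+8)/2 = 7.5.
L has value 13.69 s → rank 10.

10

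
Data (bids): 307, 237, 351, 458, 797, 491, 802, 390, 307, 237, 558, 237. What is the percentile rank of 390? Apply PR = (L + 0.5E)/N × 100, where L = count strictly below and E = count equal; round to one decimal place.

N = 12.
Strictly below 390: 6. Equal to 390: 1.
PR = (6 + 0.5·1)/12 × 100 = 54.2

54.2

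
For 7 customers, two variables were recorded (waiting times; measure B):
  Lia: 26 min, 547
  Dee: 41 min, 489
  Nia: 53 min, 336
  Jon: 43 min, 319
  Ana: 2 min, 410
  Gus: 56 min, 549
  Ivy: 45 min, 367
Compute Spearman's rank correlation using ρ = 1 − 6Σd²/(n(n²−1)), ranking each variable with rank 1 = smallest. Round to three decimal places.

-0.036

Ranks of variable 1: 2, 3, 6, 4, 1, 7, 5
Ranks of variable 2: 6, 5, 2, 1, 4, 7, 3
d = r₁ − r₂: -4, -2, 4, 3, -3, 0, 2
d²: 16, 4, 16, 9, 9, 0, 4; Σd² = 58
ρ = 1 − 6·58/(7·48) = 1 − 348/336 = -0.036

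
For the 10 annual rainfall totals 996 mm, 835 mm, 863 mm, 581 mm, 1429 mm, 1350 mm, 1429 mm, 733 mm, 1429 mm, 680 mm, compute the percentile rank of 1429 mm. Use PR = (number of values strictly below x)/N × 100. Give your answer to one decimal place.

70.0

N = 10.
Strictly below 1429: 7. Equal to 1429: 3.
PR = 7/10 × 100 = 70.0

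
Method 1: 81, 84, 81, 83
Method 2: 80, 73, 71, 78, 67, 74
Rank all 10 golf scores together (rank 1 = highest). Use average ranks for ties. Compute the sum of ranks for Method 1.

10

Sorted (descending): 84, 83, 81, 81, 80, 78, 74, 73, 71, 67
The 2 values of 81 occupy positions 3–4 → average rank (3+4)/2 = 3.5.
Method 1 values → pooled ranks: 81→3.5, 84→1, 81→3.5, 83→2
Rank sum = 3.5 + 1 + 3.5 + 2 = 10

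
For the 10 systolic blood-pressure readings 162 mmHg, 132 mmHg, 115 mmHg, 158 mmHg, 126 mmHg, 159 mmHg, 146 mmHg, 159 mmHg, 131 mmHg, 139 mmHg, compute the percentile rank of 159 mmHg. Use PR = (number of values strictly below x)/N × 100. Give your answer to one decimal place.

N = 10.
Strictly below 159: 7. Equal to 159: 2.
PR = 7/10 × 100 = 70.0

70.0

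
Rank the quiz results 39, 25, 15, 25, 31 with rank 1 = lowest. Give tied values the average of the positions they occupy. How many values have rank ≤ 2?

1

Sorted (ascending): 15, 25, 25, 31, 39
The 2 values of 25 occupy positions 2–3 → average rank (2+3)/2 = 2.5.
Ranks ≤ 2: {1} → 1 value.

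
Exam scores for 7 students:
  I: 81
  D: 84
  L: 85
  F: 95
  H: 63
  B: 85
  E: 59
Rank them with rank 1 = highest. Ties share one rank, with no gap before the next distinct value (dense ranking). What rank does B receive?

Sorted (descending): 95, 85, 85, 84, 81, 63, 59
The 2 values of 85 share dense rank 2.
Remaining distinct values take the next consecutive integers.
B has value 85 → rank 2.

2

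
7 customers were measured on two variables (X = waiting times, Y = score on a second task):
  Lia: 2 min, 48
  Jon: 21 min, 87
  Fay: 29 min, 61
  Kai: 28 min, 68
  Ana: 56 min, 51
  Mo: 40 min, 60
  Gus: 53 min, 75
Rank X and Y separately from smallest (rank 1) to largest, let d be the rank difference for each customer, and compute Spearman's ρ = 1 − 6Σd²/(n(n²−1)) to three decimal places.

Ranks of variable 1: 1, 2, 4, 3, 7, 5, 6
Ranks of variable 2: 1, 7, 4, 5, 2, 3, 6
d = r₁ − r₂: 0, -5, 0, -2, 5, 2, 0
d²: 0, 25, 0, 4, 25, 4, 0; Σd² = 58
ρ = 1 − 6·58/(7·48) = 1 − 348/336 = -0.036

-0.036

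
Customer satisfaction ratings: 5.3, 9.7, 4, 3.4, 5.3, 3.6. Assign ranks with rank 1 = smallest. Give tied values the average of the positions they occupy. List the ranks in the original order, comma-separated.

4.5, 6, 3, 1, 4.5, 2

Sorted (ascending): 3.4, 3.6, 4, 5.3, 5.3, 9.7
The 2 values of 5.3 occupy positions 4–5 → average rank (4+5)/2 = 4.5.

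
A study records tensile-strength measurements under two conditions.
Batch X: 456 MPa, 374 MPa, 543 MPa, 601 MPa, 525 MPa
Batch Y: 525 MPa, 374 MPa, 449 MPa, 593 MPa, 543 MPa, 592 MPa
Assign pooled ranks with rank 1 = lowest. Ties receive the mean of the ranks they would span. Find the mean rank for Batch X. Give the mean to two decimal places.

Sorted (ascending): 374, 374, 449, 456, 525, 525, 543, 543, 592, 593, 601
The 2 values of 374 occupy positions 1–2 → average rank (1+2)/2 = 1.5.
The 2 values of 525 occupy positions 5–6 → average rank (5+6)/2 = 5.5.
The 2 values of 543 occupy positions 7–8 → average rank (7+8)/2 = 7.5.
Batch X values → pooled ranks: 456→4, 374→1.5, 543→7.5, 601→11, 525→5.5
Mean rank = (4 + 1.5 + 7.5 + 11 + 5.5) / 5 = 5.90

5.90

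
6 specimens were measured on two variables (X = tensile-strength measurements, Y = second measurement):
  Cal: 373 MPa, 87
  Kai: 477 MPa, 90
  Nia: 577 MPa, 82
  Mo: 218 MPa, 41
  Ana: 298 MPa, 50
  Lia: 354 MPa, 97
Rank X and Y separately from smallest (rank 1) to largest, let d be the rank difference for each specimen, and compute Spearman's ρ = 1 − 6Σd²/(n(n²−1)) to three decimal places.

Ranks of variable 1: 4, 5, 6, 1, 2, 3
Ranks of variable 2: 4, 5, 3, 1, 2, 6
d = r₁ − r₂: 0, 0, 3, 0, 0, -3
d²: 0, 0, 9, 0, 0, 9; Σd² = 18
ρ = 1 − 6·18/(6·35) = 1 − 108/210 = 0.486

0.486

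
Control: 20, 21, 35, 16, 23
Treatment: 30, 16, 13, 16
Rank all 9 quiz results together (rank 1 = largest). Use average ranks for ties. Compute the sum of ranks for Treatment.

25

Sorted (descending): 35, 30, 23, 21, 20, 16, 16, 16, 13
The 3 values of 16 occupy positions 6–8 → average rank 7.
Treatment values → pooled ranks: 30→2, 16→7, 13→9, 16→7
Rank sum = 2 + 7 + 9 + 7 = 25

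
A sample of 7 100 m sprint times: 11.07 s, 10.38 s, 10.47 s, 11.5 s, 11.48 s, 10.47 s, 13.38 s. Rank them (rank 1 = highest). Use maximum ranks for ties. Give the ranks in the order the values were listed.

4, 7, 6, 2, 3, 6, 1

Sorted (descending): 13.38, 11.5, 11.48, 11.07, 10.47, 10.47, 10.38
The 2 values of 10.47 occupy positions 5–6 → each gets rank 6.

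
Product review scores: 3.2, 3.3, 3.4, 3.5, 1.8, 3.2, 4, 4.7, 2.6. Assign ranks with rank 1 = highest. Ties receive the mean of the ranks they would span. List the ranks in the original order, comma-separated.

Sorted (descending): 4.7, 4, 3.5, 3.4, 3.3, 3.2, 3.2, 2.6, 1.8
The 2 values of 3.2 occupy positions 6–7 → average rank (6+7)/2 = 6.5.

6.5, 5, 4, 3, 9, 6.5, 2, 1, 8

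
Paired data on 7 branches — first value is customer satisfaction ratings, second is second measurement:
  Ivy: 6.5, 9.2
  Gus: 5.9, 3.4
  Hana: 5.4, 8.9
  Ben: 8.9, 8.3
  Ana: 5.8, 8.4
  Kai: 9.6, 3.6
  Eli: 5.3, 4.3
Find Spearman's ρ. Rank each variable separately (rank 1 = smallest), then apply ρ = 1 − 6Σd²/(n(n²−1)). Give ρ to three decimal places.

Ranks of variable 1: 5, 4, 2, 6, 3, 7, 1
Ranks of variable 2: 7, 1, 6, 4, 5, 2, 3
d = r₁ − r₂: -2, 3, -4, 2, -2, 5, -2
d²: 4, 9, 16, 4, 4, 25, 4; Σd² = 66
ρ = 1 − 6·66/(7·48) = 1 − 396/336 = -0.179

-0.179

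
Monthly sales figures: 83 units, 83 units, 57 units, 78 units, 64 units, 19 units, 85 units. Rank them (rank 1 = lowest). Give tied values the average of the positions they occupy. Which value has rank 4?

78

Sorted (ascending): 19, 57, 64, 78, 83, 83, 85
The 2 values of 83 occupy positions 5–6 → average rank (5+6)/2 = 5.5.
Rank 4 → value 78.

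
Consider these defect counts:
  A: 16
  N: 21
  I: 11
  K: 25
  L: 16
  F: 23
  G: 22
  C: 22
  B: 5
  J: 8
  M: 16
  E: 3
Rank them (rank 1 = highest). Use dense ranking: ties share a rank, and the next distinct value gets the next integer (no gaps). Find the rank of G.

Sorted (descending): 25, 23, 22, 22, 21, 16, 16, 16, 11, 8, 5, 3
The 2 values of 22 share dense rank 3.
The 3 values of 16 share dense rank 5.
Remaining distinct values take the next consecutive integers.
G has value 22 → rank 3.

3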